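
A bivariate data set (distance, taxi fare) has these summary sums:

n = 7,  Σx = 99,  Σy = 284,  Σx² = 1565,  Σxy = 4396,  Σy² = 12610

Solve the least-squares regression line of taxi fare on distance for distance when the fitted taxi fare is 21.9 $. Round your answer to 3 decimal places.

6.030

Sxx = Σx² − (Σx)²/n = 1565 − 1400.142857 = 164.857143
Sxy = Σxy − (Σx)(Σy)/n = 4396 − 4016.571429 = 379.428571
b = Sxy/Sxx = 379.428571/164.857143 = 2.301560
a = ȳ − b·x̄ = 40.571429 − 2.301560·14.142857 = 8.020797
Set a + b·x = 21.9: x = (21.9 − 8.020797) / 2.301560 = 6.030346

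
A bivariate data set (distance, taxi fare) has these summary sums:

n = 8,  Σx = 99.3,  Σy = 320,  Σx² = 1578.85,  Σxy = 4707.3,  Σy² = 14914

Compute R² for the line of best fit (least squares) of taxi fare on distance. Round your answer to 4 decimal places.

0.7386

Sxx = Σx² − (Σx)²/n = 1578.85 − 1232.56125 = 346.28875
Sxy = Σxy − (Σx)(Σy)/n = 4707.3 − 3972 = 735.3
Syy = Σy² − (Σy)²/n = 14914 − 12800 = 2114
R² = Sxy²/(Sxx·Syy) = (735.3)²/(346.28875·2114) = 0.738560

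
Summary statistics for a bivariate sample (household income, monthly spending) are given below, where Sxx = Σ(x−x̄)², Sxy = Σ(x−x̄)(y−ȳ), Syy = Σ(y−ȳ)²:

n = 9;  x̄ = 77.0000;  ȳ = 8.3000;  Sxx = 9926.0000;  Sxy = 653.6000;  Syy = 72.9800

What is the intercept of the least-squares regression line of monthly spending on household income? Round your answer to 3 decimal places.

b = Sxy/Sxx = 653.6/9926 = 0.065847
a = ȳ − b·x̄ = 8.3 − 0.065847·77 = 3.229760

3.230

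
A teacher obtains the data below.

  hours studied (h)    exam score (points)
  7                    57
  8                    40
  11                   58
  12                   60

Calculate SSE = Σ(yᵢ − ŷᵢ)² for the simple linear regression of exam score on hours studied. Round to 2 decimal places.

n = 4, Σx = 38, Σy = 215, Σxy = 2077, Σx² = 378, Σy² = 11813
Sxx = Σx² − (Σx)²/n = 378 − 361 = 17
Sxy = Σxy − (Σx)(Σy)/n = 2077 − 2042.5 = 34.5
Syy = Σy² − (Σy)²/n = 11813 − 11556.25 = 256.75
b = Sxy/Sxx = 34.5/17 = 2.029412
SSE = Syy − b·Sxy = 256.75 − 2.029412·34.5 = 186.735294

186.74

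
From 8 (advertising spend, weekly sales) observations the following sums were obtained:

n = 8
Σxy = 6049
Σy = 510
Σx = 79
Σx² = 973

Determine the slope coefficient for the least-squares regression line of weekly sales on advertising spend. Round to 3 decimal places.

5.251

Sxx = Σx² − (Σx)²/n = 973 − 780.125 = 192.875
Sxy = Σxy − (Σx)(Σy)/n = 6049 − 5036.25 = 1012.75
b = Sxy/Sxx = 1012.75/192.875 = 5.250810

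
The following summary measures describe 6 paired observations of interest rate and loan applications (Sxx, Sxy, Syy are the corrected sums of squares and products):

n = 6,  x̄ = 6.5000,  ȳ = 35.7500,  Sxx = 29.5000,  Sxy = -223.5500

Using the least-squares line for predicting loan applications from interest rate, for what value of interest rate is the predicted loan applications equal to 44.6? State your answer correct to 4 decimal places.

5.3321

b = Sxy/Sxx = -223.55/29.5 = -7.577966
a = ȳ − b·x̄ = 35.75 − (-7.577966)·6.5 = 85.006780
Set a + b·x = 44.6: x = (44.6 − 85.006780) / (-7.577966) = 5.332140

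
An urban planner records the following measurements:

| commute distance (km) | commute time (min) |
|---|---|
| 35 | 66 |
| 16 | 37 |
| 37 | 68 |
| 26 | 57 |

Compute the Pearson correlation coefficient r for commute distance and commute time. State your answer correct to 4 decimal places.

n = 4, Σx = 114, Σy = 228, Σxy = 6900, Σx² = 3526, Σy² = 13598
Sxx = Σx² − (Σx)²/n = 3526 − 3249 = 277
Sxy = Σxy − (Σx)(Σy)/n = 6900 − 6498 = 402
Syy = Σy² − (Σy)²/n = 13598 − 12996 = 602
r = Sxy/√(Sxx·Syy) = 402/√(166754) = 402/408.355238 = 0.984437

0.9844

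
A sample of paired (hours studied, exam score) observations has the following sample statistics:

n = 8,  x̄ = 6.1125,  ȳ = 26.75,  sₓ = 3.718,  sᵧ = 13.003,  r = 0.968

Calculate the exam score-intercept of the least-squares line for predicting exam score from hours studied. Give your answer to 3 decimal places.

b = r · sᵧ/sₓ = 0.968 · 13.003/3.718 = 3.385396
a = ȳ − b·x̄ = 26.75 − 3.385396·6.1125 = 6.056764

6.057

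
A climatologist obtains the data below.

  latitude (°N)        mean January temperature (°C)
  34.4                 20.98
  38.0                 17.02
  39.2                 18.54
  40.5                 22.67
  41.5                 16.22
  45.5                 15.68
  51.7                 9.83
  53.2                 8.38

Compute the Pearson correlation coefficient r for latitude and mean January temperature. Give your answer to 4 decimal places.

-0.8964

n = 8, Σx = 344, Σy = 129.32, Σxy = 5353.972, Σx² = 15099.88, Σy² = 2263.3054
Sxx = Σx² − (Σx)²/n = 15099.88 − 14792 = 307.88
Sxy = Σxy − (Σx)(Σy)/n = 5353.972 − 5560.76 = -206.788
Syy = Σy² − (Σy)²/n = 2263.3054 − 2090.4578 = 172.8476
r = Sxy/√(Sxx·Syy) = -206.788/√(53216.319088) = -206.788/230.686625 = -0.896402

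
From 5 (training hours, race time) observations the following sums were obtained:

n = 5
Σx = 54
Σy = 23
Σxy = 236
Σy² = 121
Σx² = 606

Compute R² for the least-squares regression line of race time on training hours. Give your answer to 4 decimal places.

Sxx = Σx² − (Σx)²/n = 606 − 583.2 = 22.8
Sxy = Σxy − (Σx)(Σy)/n = 236 − 248.4 = -12.4
Syy = Σy² − (Σy)²/n = 121 − 105.8 = 15.2
R² = Sxy²/(Sxx·Syy) = (-12.4)²/(22.8·15.2) = 0.443675

0.4437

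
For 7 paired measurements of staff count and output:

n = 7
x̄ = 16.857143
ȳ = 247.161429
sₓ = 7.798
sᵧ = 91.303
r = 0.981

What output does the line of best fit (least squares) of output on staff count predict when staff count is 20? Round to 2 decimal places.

b = r · sᵧ/sₓ = 0.981 · 91.303/7.798 = 11.486053
a = ȳ − b·x̄ = 247.161429 − 11.486053·16.857143 = 53.539387
ŷ(20) = a + b·20 = 53.539387 + 11.486053·20 = 283.260452

283.26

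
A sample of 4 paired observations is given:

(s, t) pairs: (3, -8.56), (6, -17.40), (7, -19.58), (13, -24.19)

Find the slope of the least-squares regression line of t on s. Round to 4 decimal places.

-1.4420

n = 4, Σx = 29, Σy = -69.73, Σxy = -581.61, Σx² = 263
Sxx = Σx² − (Σx)²/n = 263 − 210.25 = 52.75
Sxy = Σxy − (Σx)(Σy)/n = -581.61 − (-505.5425) = -76.0675
b = Sxy/Sxx = -76.0675/52.75 = -1.442038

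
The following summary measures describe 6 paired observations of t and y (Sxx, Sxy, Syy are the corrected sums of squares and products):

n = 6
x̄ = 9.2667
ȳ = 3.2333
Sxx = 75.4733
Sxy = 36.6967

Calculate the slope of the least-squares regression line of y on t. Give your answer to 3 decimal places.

0.486

b = Sxy/Sxx = 36.6967/75.4733 = 0.486221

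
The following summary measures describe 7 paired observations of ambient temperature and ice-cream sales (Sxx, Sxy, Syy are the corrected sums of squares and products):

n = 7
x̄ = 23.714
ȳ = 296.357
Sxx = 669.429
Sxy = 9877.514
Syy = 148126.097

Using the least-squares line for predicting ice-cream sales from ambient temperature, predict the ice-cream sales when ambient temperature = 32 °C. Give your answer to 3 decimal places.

b = Sxy/Sxx = 9877.514/669.429 = 14.755133
a = ȳ − b·x̄ = 296.357 − 14.755133·23.714 = -53.546226
ŷ(32) = a + b·32 = -53.546226 + 14.755133·32 = 418.618033

418.618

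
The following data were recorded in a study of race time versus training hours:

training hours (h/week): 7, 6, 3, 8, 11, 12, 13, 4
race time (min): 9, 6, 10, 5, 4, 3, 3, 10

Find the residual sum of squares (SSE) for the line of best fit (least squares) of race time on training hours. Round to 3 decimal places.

n = 8, Σx = 64, Σy = 50, Σxy = 328, Σx² = 608, Σy² = 376
Sxx = Σx² − (Σx)²/n = 608 − 512 = 96
Sxy = Σxy − (Σx)(Σy)/n = 328 − 400 = -72
Syy = Σy² − (Σy)²/n = 376 − 312.5 = 63.5
b = Sxy/Sxx = -72/96 = -0.75
SSE = Syy − b·Sxy = 63.5 − (-0.75)·(-72) = 9.5

9.500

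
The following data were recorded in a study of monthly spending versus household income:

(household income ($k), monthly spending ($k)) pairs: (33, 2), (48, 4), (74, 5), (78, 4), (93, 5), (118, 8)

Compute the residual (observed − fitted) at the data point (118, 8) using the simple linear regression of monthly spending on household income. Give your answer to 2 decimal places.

n = 6, Σx = 444, Σy = 28, Σxy = 2349, Σx² = 37526
Sxx = Σx² − (Σx)²/n = 37526 − 32856 = 4670
Sxy = Σxy − (Σx)(Σy)/n = 2349 − 2072 = 277
b = Sxy/Sxx = 277/4670 = 0.059315
a = ȳ − b·x̄ = 4.666667 − 0.059315·74 = 0.277373
ŷ(118) = 0.277373 + 0.059315·118 = 7.276517
residual = y − ŷ = 8 − 7.276517 = 0.723483

0.72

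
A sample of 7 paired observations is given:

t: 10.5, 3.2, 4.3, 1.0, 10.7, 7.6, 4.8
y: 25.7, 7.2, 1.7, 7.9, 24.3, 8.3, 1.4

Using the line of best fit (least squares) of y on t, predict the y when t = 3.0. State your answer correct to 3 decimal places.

n = 7, Σx = 42.1, Σy = 76.5, Σxy = 637.91, Σx² = 335.27
Sxx = Σx² − (Σx)²/n = 335.27 − 253.201429 = 82.068571
Sxy = Σxy − (Σx)(Σy)/n = 637.91 − 460.092857 = 177.817143
b = Sxy/Sxx = 177.817143/82.068571 = 2.166690
a = ȳ − b·x̄ = 10.928571 − 2.166690·6.014286 = -2.102521
ŷ(3.0) = a + b·3.0 = -2.102521 + 2.166690·3 = 4.397549

4.398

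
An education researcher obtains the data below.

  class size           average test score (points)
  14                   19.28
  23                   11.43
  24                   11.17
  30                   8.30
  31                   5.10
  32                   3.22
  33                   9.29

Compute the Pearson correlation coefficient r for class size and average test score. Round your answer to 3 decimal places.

n = 7, Σx = 187, Σy = 67.79, Σxy = 1617.6, Σx² = 5275, Σy² = 818.7047
Sxx = Σx² − (Σx)²/n = 5275 − 4995.571429 = 279.428571
Sxy = Σxy − (Σx)(Σy)/n = 1617.6 − 1810.961429 = -193.361429
Syy = Σy² − (Σy)²/n = 818.7047 − 656.497729 = 162.206971
r = Sxy/√(Sxx·Syy) = -193.361429/√(45325.262302) = -193.361429/212.897305 = -0.908238

-0.908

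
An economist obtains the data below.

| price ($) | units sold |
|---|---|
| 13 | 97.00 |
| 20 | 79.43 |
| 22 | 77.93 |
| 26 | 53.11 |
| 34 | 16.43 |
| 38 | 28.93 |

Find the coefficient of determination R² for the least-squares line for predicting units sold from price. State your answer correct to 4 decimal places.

n = 6, Σx = 153, Σy = 352.83, Σxy = 7602.88, Σx² = 4329, Σy² = 25718.7717
Sxx = Σx² − (Σx)²/n = 4329 − 3901.5 = 427.5
Sxy = Σxy − (Σx)(Σy)/n = 7602.88 − 8997.165 = -1394.285
Syy = Σy² − (Σy)²/n = 25718.7717 − 20748.16815 = 4970.60355
R² = Sxy²/(Sxx·Syy) = (-1394.285)²/(427.5·4970.60355) = 0.914867

0.9149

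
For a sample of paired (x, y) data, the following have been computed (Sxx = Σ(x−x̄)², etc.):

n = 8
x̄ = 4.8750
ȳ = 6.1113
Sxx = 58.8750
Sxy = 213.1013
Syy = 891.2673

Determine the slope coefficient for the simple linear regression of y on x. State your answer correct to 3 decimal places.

3.620

b = Sxy/Sxx = 213.1013/58.875 = 3.619555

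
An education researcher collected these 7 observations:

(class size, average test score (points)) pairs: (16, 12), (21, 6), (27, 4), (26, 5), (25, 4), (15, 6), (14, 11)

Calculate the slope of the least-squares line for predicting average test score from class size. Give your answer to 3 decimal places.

-0.471

n = 7, Σx = 144, Σy = 48, Σxy = 900, Σx² = 3148
Sxx = Σx² − (Σx)²/n = 3148 − 2962.285714 = 185.714286
Sxy = Σxy − (Σx)(Σy)/n = 900 − 987.428571 = -87.428571
b = Sxy/Sxx = -87.428571/185.714286 = -0.470769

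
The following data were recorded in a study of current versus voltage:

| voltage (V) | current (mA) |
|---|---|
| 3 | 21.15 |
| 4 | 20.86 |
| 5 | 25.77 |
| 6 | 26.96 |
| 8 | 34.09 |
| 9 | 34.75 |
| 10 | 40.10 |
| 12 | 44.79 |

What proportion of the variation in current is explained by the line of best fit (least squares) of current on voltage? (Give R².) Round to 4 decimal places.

0.9818

n = 8, Σx = 57, Σy = 248.47, Σxy = 1961.45, Σx² = 475, Σy² = 8257.2413
Sxx = Σx² − (Σx)²/n = 475 − 406.125 = 68.875
Sxy = Σxy − (Σx)(Σy)/n = 1961.45 − 1770.34875 = 191.10125
Syy = Σy² − (Σy)²/n = 8257.2413 − 7717.167613 = 540.073688
R² = Sxy²/(Sxx·Syy) = (191.10125)²/(68.875·540.073688) = 0.981776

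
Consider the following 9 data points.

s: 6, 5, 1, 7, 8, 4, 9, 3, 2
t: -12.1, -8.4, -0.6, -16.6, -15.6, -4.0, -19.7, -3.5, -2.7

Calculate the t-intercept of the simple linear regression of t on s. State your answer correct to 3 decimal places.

3.206

n = 9, Σx = 45, Σy = -83.2, Σxy = -565.4, Σx² = 285
Sxx = Σx² − (Σx)²/n = 285 − 225 = 60
Sxy = Σxy − (Σx)(Σy)/n = -565.4 − (-416) = -149.4
b = Sxy/Sxx = -149.4/60 = -2.49
a = ȳ − b·x̄ = -9.244444 − (-2.49)·5 = 3.205556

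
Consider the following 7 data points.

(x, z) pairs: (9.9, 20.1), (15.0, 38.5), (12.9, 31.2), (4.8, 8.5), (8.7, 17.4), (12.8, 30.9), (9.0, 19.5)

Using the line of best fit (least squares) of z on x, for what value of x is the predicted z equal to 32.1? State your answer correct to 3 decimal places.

13.250

n = 7, Σx = 73.1, Σy = 166.1, Σxy = 1942.17, Σx² = 832.99
Sxx = Σx² − (Σx)²/n = 832.99 − 763.372857 = 69.617143
Sxy = Σxy − (Σx)(Σy)/n = 1942.17 − 1734.558571 = 207.611429
b = Sxy/Sxx = 207.611429/69.617143 = 2.982188
a = ȳ − b·x̄ = 23.728571 − 2.982188·10.442857 = -7.413995
Set a + b·x = 32.1: x = (32.1 − (-7.413995)) / 2.982188 = 13.25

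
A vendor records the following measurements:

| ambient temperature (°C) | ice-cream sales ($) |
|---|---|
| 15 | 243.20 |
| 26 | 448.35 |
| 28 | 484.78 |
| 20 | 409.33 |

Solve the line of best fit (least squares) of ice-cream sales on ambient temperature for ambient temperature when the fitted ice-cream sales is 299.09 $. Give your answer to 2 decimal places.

16.54

n = 4, Σx = 89, Σy = 1585.66, Σxy = 37065.54, Σx² = 2085
Sxx = Σx² − (Σx)²/n = 2085 − 1980.25 = 104.75
Sxy = Σxy − (Σx)(Σy)/n = 37065.54 − 35280.935 = 1784.605
b = Sxy/Sxx = 1784.605/104.75 = 17.036802
a = ȳ − b·x̄ = 396.415 − 17.036802·22.25 = 17.346158
Set a + b·x = 299.09: x = (299.09 − 17.346158) / 17.036802 = 16.537367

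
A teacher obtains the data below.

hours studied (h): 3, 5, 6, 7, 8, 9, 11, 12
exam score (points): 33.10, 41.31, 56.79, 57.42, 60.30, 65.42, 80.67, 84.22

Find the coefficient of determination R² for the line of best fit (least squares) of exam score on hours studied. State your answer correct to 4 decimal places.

0.9702

n = 8, Σx = 61, Σy = 479.23, Σxy = 4017.72, Σx² = 529, Σy² = 30840.8103
Sxx = Σx² − (Σx)²/n = 529 − 465.125 = 63.875
Sxy = Σxy − (Σx)(Σy)/n = 4017.72 − 3654.12875 = 363.59125
Syy = Σy² − (Σy)²/n = 30840.8103 − 28707.674113 = 2133.136187
R² = Sxy²/(Sxx·Syy) = (363.59125)²/(63.875·2133.136187) = 0.970236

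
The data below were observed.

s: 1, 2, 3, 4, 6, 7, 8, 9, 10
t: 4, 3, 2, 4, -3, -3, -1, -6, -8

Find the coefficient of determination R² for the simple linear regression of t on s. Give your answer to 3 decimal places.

n = 9, Σx = 50, Σy = -8, Σxy = -149, Σx² = 360, Σy² = 164
Sxx = Σx² − (Σx)²/n = 360 − 277.777778 = 82.222222
Sxy = Σxy − (Σx)(Σy)/n = -149 − (-44.444444) = -104.555556
Syy = Σy² − (Σy)²/n = 164 − 7.111111 = 156.888889
R² = Sxy²/(Sxx·Syy) = (-104.555556)²/(82.222222·156.888889) = 0.847448

0.847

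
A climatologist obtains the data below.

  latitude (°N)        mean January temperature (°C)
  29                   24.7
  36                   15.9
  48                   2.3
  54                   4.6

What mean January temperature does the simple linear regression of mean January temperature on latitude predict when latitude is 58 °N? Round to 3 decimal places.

n = 4, Σx = 167, Σy = 47.5, Σxy = 1647.5, Σx² = 7357
Sxx = Σx² − (Σx)²/n = 7357 − 6972.25 = 384.75
Sxy = Σxy − (Σx)(Σy)/n = 1647.5 − 1983.125 = -335.625
b = Sxy/Sxx = -335.625/384.75 = -0.872320
a = ȳ − b·x̄ = 11.875 − (-0.872320)·41.75 = 48.294347
ŷ(58) = a + b·58 = 48.294347 + (-0.872320)·58 = -2.300195

-2.300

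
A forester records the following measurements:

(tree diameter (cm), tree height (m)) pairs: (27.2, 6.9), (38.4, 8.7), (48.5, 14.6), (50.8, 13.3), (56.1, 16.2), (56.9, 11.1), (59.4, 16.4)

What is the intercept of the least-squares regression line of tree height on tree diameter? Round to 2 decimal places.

n = 7, Σx = 337.3, Σy = 87.2, Σxy = 4420.07, Σx² = 17060.47
Sxx = Σx² − (Σx)²/n = 17060.47 − 16253.041429 = 807.428571
Sxy = Σxy − (Σx)(Σy)/n = 4420.07 − 4201.794286 = 218.275714
b = Sxy/Sxx = 218.275714/807.428571 = 0.270334
a = ȳ − b·x̄ = 12.457143 − 0.270334·48.185714 = -0.569113

-0.57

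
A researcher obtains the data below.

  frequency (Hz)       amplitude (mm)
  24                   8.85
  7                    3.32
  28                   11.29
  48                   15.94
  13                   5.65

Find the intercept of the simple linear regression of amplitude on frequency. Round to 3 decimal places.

1.606

n = 5, Σx = 120, Σy = 45.05, Σxy = 1390.33, Σx² = 3882
Sxx = Σx² − (Σx)²/n = 3882 − 2880 = 1002
Sxy = Σxy − (Σx)(Σy)/n = 1390.33 − 1081.2 = 309.13
b = Sxy/Sxx = 309.13/1002 = 0.308513
a = ȳ − b·x̄ = 9.01 − 0.308513·24 = 1.605689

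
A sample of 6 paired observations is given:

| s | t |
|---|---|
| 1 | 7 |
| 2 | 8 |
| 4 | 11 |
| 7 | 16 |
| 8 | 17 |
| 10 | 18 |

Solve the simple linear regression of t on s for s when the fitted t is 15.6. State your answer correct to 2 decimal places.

7.41

n = 6, Σx = 32, Σy = 77, Σxy = 495, Σx² = 234
Sxx = Σx² − (Σx)²/n = 234 − 170.666667 = 63.333333
Sxy = Σxy − (Σx)(Σy)/n = 495 − 410.666667 = 84.333333
b = Sxy/Sxx = 84.333333/63.333333 = 1.331579
a = ȳ − b·x̄ = 12.833333 − 1.331579·5.333333 = 5.731579
Set a + b·x = 15.6: x = (15.6 − 5.731579) / 1.331579 = 7.411067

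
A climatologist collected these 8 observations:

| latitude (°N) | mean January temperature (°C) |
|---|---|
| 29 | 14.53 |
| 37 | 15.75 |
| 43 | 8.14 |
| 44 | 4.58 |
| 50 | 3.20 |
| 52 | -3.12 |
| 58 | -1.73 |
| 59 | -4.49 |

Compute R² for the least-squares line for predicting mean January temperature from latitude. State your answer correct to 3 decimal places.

n = 8, Σx = 372, Σy = 36.86, Σxy = 1188.17, Σx² = 18044, Σy² = 589.5468
Sxx = Σx² − (Σx)²/n = 18044 − 17298 = 746
Sxy = Σxy − (Σx)(Σy)/n = 1188.17 − 1713.99 = -525.82
Syy = Σy² − (Σy)²/n = 589.5468 − 169.83245 = 419.71435
R² = Sxy²/(Sxx·Syy) = (-525.82)²/(746·419.71435) = 0.883042

0.883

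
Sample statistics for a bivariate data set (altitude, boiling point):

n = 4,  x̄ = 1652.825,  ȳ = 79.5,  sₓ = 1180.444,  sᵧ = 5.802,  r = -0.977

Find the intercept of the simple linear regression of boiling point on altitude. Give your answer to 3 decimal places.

87.437

b = r · sᵧ/sₓ = -0.977 · 5.802/1180.444 = -0.004802
a = ȳ − b·x̄ = 79.5 − (-0.004802)·1652.825 = 87.436952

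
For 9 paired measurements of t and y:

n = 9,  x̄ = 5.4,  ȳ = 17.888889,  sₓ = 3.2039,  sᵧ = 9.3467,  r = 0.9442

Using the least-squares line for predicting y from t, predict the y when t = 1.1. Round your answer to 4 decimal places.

6.0445

b = r · sᵧ/sₓ = 0.9442 · 9.3467/3.2039 = 2.754504
a = ȳ − b·x̄ = 17.888889 − 2.754504·5.4 = 3.014569
ŷ(1.1) = a + b·1.1 = 3.014569 + 2.754504·1.1 = 6.044523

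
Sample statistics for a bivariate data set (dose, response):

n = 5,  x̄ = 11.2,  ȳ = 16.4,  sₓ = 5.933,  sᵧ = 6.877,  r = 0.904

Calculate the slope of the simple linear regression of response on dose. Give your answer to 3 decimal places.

b = r · sᵧ/sₓ = 0.904 · 6.877/5.933 = 1.047835

1.048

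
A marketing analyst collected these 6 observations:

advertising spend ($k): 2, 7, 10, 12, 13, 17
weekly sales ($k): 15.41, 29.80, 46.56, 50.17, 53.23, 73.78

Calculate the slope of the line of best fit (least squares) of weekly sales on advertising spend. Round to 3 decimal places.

n = 6, Σx = 61, Σy = 268.95, Σxy = 3253.31, Σx² = 755
Sxx = Σx² − (Σx)²/n = 755 − 620.166667 = 134.833333
Sxy = Σxy − (Σx)(Σy)/n = 3253.31 − 2734.325 = 518.985
b = Sxy/Sxx = 518.985/134.833333 = 3.849085

3.849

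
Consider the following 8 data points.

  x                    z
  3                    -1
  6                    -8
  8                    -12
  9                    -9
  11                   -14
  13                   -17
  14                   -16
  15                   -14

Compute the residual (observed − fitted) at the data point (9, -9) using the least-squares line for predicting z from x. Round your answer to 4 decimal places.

n = 8, Σx = 79, Σy = -91, Σxy = -1037, Σx² = 901
Sxx = Σx² − (Σx)²/n = 901 − 780.125 = 120.875
Sxy = Σxy − (Σx)(Σy)/n = -1037 − (-898.625) = -138.375
b = Sxy/Sxx = -138.375/120.875 = -1.144778
a = ȳ − b·x̄ = -11.375 − (-1.144778)·9.875 = -0.070321
ŷ(9) = -0.070321 + (-1.144778)·9 = -10.373320
residual = y − ŷ = -9 − (-10.373320) = 1.373320

1.3733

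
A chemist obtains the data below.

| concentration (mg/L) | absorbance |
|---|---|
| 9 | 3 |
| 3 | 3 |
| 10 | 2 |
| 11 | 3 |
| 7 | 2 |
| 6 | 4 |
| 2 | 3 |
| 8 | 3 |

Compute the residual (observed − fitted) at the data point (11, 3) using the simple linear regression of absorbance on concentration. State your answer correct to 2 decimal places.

0.35

n = 8, Σx = 56, Σy = 23, Σxy = 157, Σx² = 464
Sxx = Σx² − (Σx)²/n = 464 − 392 = 72
Sxy = Σxy − (Σx)(Σy)/n = 157 − 161 = -4
b = Sxy/Sxx = -4/72 = -0.055556
a = ȳ − b·x̄ = 2.875 − (-0.055556)·7 = 3.263889
ŷ(11) = 3.263889 + (-0.055556)·11 = 2.652778
residual = y − ŷ = 3 − 2.652778 = 0.347222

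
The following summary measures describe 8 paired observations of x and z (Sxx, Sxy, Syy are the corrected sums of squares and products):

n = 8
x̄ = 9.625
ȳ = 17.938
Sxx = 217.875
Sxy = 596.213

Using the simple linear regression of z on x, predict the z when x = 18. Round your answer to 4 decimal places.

b = Sxy/Sxx = 596.213/217.875 = 2.736491
a = ȳ − b·x̄ = 17.938 − 2.736491·9.625 = -8.400727
ŷ(18) = a + b·18 = -8.400727 + 2.736491·18 = 40.856113

40.8561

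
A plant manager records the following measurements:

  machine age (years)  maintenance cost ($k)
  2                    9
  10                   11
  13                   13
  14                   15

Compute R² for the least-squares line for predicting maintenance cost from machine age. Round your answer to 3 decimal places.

0.857

n = 4, Σx = 39, Σy = 48, Σxy = 507, Σx² = 469, Σy² = 596
Sxx = Σx² − (Σx)²/n = 469 − 380.25 = 88.75
Sxy = Σxy − (Σx)(Σy)/n = 507 − 468 = 39
Syy = Σy² − (Σy)²/n = 596 − 576 = 20
R² = Sxy²/(Sxx·Syy) = (39)²/(88.75·20) = 0.856901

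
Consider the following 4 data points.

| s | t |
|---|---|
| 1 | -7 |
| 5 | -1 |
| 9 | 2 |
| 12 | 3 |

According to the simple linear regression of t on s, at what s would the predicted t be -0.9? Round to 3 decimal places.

6.584

n = 4, Σx = 27, Σy = -3, Σxy = 42, Σx² = 251
Sxx = Σx² − (Σx)²/n = 251 − 182.25 = 68.75
Sxy = Σxy − (Σx)(Σy)/n = 42 − (-20.25) = 62.25
b = Sxy/Sxx = 62.25/68.75 = 0.905455
a = ȳ − b·x̄ = -0.75 − 0.905455·6.75 = -6.861818
Set a + b·x = -0.9: x = (-0.9 − (-6.861818)) / 0.905455 = 6.584337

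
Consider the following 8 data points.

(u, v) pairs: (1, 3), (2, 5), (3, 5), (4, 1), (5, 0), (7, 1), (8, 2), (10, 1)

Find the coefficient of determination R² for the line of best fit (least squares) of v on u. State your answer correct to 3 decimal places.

0.360

n = 8, Σx = 40, Σy = 18, Σxy = 65, Σx² = 268, Σy² = 66
Sxx = Σx² − (Σx)²/n = 268 − 200 = 68
Sxy = Σxy − (Σx)(Σy)/n = 65 − 90 = -25
Syy = Σy² − (Σy)²/n = 66 − 40.5 = 25.5
R² = Sxy²/(Sxx·Syy) = (-25)²/(68·25.5) = 0.360438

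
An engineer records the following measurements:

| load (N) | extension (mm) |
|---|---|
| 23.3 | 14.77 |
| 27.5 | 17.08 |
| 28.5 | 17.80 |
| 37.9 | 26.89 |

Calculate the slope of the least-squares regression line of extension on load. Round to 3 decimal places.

0.858

n = 4, Σx = 117.2, Σy = 76.54, Σxy = 2340.272, Σx² = 3547.8
Sxx = Σx² − (Σx)²/n = 3547.8 − 3433.96 = 113.84
Sxy = Σxy − (Σx)(Σy)/n = 2340.272 − 2242.622 = 97.65
b = Sxy/Sxx = 97.65/113.84 = 0.857783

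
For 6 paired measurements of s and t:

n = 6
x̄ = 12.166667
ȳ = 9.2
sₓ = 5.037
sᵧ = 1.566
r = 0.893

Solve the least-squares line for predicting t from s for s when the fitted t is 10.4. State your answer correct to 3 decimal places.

b = r · sᵧ/sₓ = 0.893 · 1.566/5.037 = 0.277633
a = ȳ − b·x̄ = 9.2 − 0.277633·12.166667 = 5.822130
Set a + b·x = 10.4: x = (10.4 − 5.822130) / 0.277633 = 16.488918

16.489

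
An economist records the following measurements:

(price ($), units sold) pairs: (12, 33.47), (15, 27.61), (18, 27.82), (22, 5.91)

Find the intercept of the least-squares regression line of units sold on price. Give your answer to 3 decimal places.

n = 4, Σx = 67, Σy = 94.81, Σxy = 1446.57, Σx² = 1177
Sxx = Σx² − (Σx)²/n = 1177 − 1122.25 = 54.75
Sxy = Σxy − (Σx)(Σy)/n = 1446.57 − 1588.0675 = -141.4975
b = Sxy/Sxx = -141.4975/54.75 = -2.584429
a = ȳ − b·x̄ = 23.7025 − (-2.584429)·16.75 = 66.991689

66.992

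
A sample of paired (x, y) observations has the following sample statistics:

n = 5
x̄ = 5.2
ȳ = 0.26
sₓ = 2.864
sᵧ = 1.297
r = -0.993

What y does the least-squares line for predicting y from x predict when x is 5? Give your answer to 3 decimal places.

b = r · sᵧ/sₓ = -0.993 · 1.297/2.864 = -0.449693
a = ȳ − b·x̄ = 0.26 − (-0.449693)·5.2 = 2.598404
ŷ(5) = a + b·5 = 2.598404 + (-0.449693)·5 = 0.349939

0.350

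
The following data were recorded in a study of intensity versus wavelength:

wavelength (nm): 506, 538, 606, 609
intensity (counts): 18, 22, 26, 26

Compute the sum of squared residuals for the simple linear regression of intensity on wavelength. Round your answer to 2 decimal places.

n = 4, Σx = 2259, Σy = 92, Σxy = 52534, Σx² = 1283597, Σy² = 2160
Sxx = Σx² − (Σx)²/n = 1283597 − 1275770.25 = 7826.75
Sxy = Σxy − (Σx)(Σy)/n = 52534 − 51957 = 577
Syy = Σy² − (Σy)²/n = 2160 − 2116 = 44
b = Sxy/Sxx = 577/7826.75 = 0.073722
SSE = Syy − b·Sxy = 44 − 0.073722·577 = 1.462676

1.46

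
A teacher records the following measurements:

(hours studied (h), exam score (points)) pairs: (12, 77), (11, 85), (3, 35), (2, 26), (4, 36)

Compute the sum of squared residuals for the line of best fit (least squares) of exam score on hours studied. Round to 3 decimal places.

n = 5, Σx = 32, Σy = 259, Σxy = 2160, Σx² = 294, Σy² = 16351
Sxx = Σx² − (Σx)²/n = 294 − 204.8 = 89.2
Sxy = Σxy − (Σx)(Σy)/n = 2160 − 1657.6 = 502.4
Syy = Σy² − (Σy)²/n = 16351 − 13416.2 = 2934.8
b = Sxy/Sxx = 502.4/89.2 = 5.632287
SSE = Syy − b·Sxy = 2934.8 − 5.632287·502.4 = 105.139013

105.139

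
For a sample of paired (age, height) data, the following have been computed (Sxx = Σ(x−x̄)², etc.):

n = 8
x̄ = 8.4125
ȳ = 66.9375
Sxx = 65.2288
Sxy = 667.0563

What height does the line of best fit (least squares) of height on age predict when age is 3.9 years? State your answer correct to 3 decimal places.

20.791

b = Sxy/Sxx = 667.0563/65.2288 = 10.226408
a = ȳ − b·x̄ = 66.9375 − 10.226408·8.4125 = -19.092154
ŷ(3.9) = a + b·3.9 = -19.092154 + 10.226408·3.9 = 20.790835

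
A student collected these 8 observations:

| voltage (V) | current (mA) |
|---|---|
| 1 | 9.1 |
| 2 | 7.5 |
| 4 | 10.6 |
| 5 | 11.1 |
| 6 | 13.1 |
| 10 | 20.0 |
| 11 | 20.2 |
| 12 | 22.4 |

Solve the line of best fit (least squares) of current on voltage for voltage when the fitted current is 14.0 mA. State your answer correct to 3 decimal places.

6.190

n = 8, Σx = 51, Σy = 114, Σxy = 891.6, Σx² = 447
Sxx = Σx² − (Σx)²/n = 447 − 325.125 = 121.875
Sxy = Σxy − (Σx)(Σy)/n = 891.6 − 726.75 = 164.85
b = Sxy/Sxx = 164.85/121.875 = 1.352615
a = ȳ − b·x̄ = 14.25 − 1.352615·6.375 = 5.627077
Set a + b·x = 14.0: x = (14.0 − 5.627077) / 1.352615 = 6.190173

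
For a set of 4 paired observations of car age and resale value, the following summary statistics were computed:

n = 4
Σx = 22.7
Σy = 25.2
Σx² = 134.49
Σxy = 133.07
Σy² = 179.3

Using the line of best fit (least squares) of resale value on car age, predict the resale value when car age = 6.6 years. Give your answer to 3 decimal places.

4.678

Sxx = Σx² − (Σx)²/n = 134.49 − 128.8225 = 5.6675
Sxy = Σxy − (Σx)(Σy)/n = 133.07 − 143.01 = -9.94
b = Sxy/Sxx = -9.94/5.6675 = -1.753860
a = ȳ − b·x̄ = 6.3 − (-1.753860)·5.675 = 16.253154
ŷ(6.6) = a + b·6.6 = 16.253154 + (-1.753860)·6.6 = 4.677680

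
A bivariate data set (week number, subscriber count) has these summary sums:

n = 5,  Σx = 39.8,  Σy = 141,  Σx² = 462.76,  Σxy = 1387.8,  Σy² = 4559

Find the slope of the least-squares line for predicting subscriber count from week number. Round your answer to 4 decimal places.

Sxx = Σx² − (Σx)²/n = 462.76 − 316.808 = 145.952
Sxy = Σxy − (Σx)(Σy)/n = 1387.8 − 1122.36 = 265.44
b = Sxy/Sxx = 265.44/145.952 = 1.818680

1.8187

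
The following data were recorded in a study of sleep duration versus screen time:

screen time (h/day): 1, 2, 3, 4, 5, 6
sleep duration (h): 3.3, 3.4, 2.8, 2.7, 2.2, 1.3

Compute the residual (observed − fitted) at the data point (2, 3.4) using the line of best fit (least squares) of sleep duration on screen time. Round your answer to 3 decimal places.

n = 6, Σx = 21, Σy = 15.7, Σxy = 48.1, Σx² = 91
Sxx = Σx² − (Σx)²/n = 91 − 73.5 = 17.5
Sxy = Σxy − (Σx)(Σy)/n = 48.1 − 54.95 = -6.85
b = Sxy/Sxx = -6.85/17.5 = -0.391429
a = ȳ − b·x̄ = 2.616667 − (-0.391429)·3.5 = 3.986667
ŷ(2) = 3.986667 + (-0.391429)·2 = 3.203810
residual = y − ŷ = 3.4 − 3.203810 = 0.196190

0.196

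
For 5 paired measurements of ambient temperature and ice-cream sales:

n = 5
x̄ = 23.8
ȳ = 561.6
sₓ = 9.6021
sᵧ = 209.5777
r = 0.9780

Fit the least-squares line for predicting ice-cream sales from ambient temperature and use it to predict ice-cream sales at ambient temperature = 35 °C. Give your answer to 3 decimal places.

b = r · sᵧ/sₓ = 0.978 · 209.5777/9.6021 = 21.346059
a = ȳ − b·x̄ = 561.6 − 21.346059·23.8 = 53.563802
ŷ(35) = a + b·35 = 53.563802 + 21.346059·35 = 800.675858

800.676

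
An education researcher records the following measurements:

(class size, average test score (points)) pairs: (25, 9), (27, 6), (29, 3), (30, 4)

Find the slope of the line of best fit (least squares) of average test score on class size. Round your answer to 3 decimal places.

-1.119

n = 4, Σx = 111, Σy = 22, Σxy = 594, Σx² = 3095
Sxx = Σx² − (Σx)²/n = 3095 − 3080.25 = 14.75
Sxy = Σxy − (Σx)(Σy)/n = 594 − 610.5 = -16.5
b = Sxy/Sxx = -16.5/14.75 = -1.118644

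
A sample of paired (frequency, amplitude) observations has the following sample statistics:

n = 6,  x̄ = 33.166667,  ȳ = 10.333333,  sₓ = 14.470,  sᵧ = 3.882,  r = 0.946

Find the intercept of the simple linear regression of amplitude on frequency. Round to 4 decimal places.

b = r · sᵧ/sₓ = 0.946 · 3.882/14.47 = 0.253792
a = ȳ − b·x̄ = 10.333333 − 0.253792·33.166667 = 1.915894

1.9159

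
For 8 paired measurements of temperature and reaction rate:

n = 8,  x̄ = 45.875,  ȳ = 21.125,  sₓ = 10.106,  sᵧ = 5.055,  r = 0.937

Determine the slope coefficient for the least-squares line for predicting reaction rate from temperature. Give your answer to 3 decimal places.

b = r · sᵧ/sₓ = 0.937 · 5.055/10.106 = 0.468685

0.469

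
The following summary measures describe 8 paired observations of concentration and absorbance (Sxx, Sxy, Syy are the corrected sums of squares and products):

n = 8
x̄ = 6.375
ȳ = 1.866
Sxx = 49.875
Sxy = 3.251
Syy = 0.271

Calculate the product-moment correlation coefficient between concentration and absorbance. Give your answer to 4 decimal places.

0.8843

r = Sxy/√(Sxx·Syy) = 3.251/√(13.516125) = 3.251/3.676428 = 0.884282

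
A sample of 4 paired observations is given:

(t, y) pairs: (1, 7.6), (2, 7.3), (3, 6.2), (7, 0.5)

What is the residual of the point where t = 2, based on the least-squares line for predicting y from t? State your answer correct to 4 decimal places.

n = 4, Σx = 13, Σy = 21.6, Σxy = 44.3, Σx² = 63
Sxx = Σx² − (Σx)²/n = 63 − 42.25 = 20.75
Sxy = Σxy − (Σx)(Σy)/n = 44.3 − 70.2 = -25.9
b = Sxy/Sxx = -25.9/20.75 = -1.248193
a = ȳ − b·x̄ = 5.4 − (-1.248193)·3.25 = 9.456627
ŷ(2) = 9.456627 + (-1.248193)·2 = 6.960241
residual = y − ŷ = 7.3 − 6.960241 = 0.339759

0.3398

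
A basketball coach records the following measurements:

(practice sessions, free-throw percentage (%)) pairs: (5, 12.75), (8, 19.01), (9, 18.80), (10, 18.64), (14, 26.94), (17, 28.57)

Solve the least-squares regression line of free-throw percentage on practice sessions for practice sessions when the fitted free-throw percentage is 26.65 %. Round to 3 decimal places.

14.893

n = 6, Σx = 63, Σy = 124.71, Σxy = 1434.28, Σx² = 755
Sxx = Σx² − (Σx)²/n = 755 − 661.5 = 93.5
Sxy = Σxy − (Σx)(Σy)/n = 1434.28 − 1309.455 = 124.825
b = Sxy/Sxx = 124.825/93.5 = 1.335027
a = ȳ − b·x̄ = 20.785 − 1.335027·10.5 = 6.767219
Set a + b·x = 26.65: x = (26.65 − 6.767219) / 1.335027 = 14.893170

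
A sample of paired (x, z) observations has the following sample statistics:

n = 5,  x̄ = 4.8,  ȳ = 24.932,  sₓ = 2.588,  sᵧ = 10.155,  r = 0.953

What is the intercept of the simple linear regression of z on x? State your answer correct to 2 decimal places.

6.98

b = r · sᵧ/sₓ = 0.953 · 10.155/2.588 = 3.739457
a = ȳ − b·x̄ = 24.932 − 3.739457·4.8 = 6.982606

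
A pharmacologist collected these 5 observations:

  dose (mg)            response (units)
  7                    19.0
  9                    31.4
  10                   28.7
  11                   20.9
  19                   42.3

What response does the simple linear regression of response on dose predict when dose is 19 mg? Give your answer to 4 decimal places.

n = 5, Σx = 56, Σy = 142.3, Σxy = 1736.2, Σx² = 712
Sxx = Σx² − (Σx)²/n = 712 − 627.2 = 84.8
Sxy = Σxy − (Σx)(Σy)/n = 1736.2 − 1593.76 = 142.44
b = Sxy/Sxx = 142.44/84.8 = 1.679717
a = ȳ − b·x̄ = 28.46 − 1.679717·11.2 = 9.647170
ŷ(19) = a + b·19 = 9.647170 + 1.679717·19 = 41.561792

41.5618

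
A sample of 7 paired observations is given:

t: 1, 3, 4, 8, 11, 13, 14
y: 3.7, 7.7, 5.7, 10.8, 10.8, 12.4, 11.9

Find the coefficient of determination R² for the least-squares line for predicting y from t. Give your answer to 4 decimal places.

0.8720

n = 7, Σx = 54, Σy = 63, Σxy = 582.6, Σx² = 576, Σy² = 634.12
Sxx = Σx² − (Σx)²/n = 576 − 416.571429 = 159.428571
Sxy = Σxy − (Σx)(Σy)/n = 582.6 − 486 = 96.6
Syy = Σy² − (Σy)²/n = 634.12 − 567 = 67.12
R² = Sxy²/(Sxx·Syy) = (96.6)²/(159.428571·67.12) = 0.872039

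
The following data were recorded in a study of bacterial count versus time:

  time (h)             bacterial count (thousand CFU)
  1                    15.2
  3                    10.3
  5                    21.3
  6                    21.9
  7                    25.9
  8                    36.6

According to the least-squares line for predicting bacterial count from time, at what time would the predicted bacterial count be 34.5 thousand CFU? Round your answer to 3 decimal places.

n = 6, Σx = 30, Σy = 131.2, Σxy = 758.1, Σx² = 184
Sxx = Σx² − (Σx)²/n = 184 − 150 = 34
Sxy = Σxy − (Σx)(Σy)/n = 758.1 − 656 = 102.1
b = Sxy/Sxx = 102.1/34 = 3.002941
a = ȳ − b·x̄ = 21.866667 − 3.002941·5 = 6.851961
Set a + b·x = 34.5: x = (34.5 − 6.851961) / 3.002941 = 9.206987

9.207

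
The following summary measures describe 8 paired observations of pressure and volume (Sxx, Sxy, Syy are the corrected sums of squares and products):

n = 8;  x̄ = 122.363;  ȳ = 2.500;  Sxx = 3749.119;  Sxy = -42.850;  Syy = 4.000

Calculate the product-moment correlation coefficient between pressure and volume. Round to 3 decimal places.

r = Sxy/√(Sxx·Syy) = -42.85/√(14996.476) = -42.85/122.460100 = -0.349910

-0.350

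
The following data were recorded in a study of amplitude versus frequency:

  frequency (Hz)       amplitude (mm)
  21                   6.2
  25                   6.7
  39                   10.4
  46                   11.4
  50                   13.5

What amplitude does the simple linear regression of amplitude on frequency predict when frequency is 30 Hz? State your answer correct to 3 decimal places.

8.136

n = 5, Σx = 181, Σy = 48.2, Σxy = 1902.7, Σx² = 7203
Sxx = Σx² − (Σx)²/n = 7203 − 6552.2 = 650.8
Sxy = Σxy − (Σx)(Σy)/n = 1902.7 − 1744.84 = 157.86
b = Sxy/Sxx = 157.86/650.8 = 0.242563
a = ȳ − b·x̄ = 9.64 − 0.242563·36.2 = 0.859219
ŷ(30) = a + b·30 = 0.859219 + 0.242563·30 = 8.136109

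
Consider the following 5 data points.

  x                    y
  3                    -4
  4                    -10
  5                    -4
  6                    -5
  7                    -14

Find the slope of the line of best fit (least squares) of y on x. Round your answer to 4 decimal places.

-1.5000

n = 5, Σx = 25, Σy = -37, Σxy = -200, Σx² = 135
Sxx = Σx² − (Σx)²/n = 135 − 125 = 10
Sxy = Σxy − (Σx)(Σy)/n = -200 − (-185) = -15
b = Sxy/Sxx = -15/10 = -1.5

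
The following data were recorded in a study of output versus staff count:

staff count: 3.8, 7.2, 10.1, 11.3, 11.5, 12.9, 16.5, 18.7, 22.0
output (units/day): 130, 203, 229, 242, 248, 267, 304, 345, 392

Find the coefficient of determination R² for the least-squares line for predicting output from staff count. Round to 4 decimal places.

0.9898

n = 9, Σx = 114, Σy = 2360, Σxy = 33390.9, Σx² = 1700.58, Σy² = 667012
Sxx = Σx² − (Σx)²/n = 1700.58 − 1444 = 256.58
Sxy = Σxy − (Σx)(Σy)/n = 33390.9 − 29893.333333 = 3497.566667
Syy = Σy² − (Σy)²/n = 667012 − 618844.444444 = 48167.555556
R² = Sxy²/(Sxx·Syy) = (3497.566667)²/(256.58·48167.555556) = 0.989816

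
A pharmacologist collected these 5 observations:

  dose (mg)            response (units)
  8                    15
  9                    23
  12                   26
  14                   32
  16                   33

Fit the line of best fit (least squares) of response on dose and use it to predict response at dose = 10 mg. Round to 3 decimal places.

22.071

n = 5, Σx = 59, Σy = 129, Σxy = 1615, Σx² = 741
Sxx = Σx² − (Σx)²/n = 741 − 696.2 = 44.8
Sxy = Σxy − (Σx)(Σy)/n = 1615 − 1522.2 = 92.8
b = Sxy/Sxx = 92.8/44.8 = 2.071429
a = ȳ − b·x̄ = 25.8 − 2.071429·11.8 = 1.357143
ŷ(10) = a + b·10 = 1.357143 + 2.071429·10 = 22.071429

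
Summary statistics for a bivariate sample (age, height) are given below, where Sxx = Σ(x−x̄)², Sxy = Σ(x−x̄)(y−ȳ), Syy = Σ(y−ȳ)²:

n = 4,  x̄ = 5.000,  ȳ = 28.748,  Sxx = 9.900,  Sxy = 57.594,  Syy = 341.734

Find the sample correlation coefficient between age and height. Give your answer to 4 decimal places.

r = Sxy/√(Sxx·Syy) = 57.594/√(3383.1666) = 57.594/58.164995 = 0.990183

0.9902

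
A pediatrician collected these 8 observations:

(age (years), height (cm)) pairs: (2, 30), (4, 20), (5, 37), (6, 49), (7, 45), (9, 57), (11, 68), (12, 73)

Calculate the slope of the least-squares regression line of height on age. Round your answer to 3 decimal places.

n = 8, Σx = 56, Σy = 379, Σxy = 3071, Σx² = 476
Sxx = Σx² − (Σx)²/n = 476 − 392 = 84
Sxy = Σxy − (Σx)(Σy)/n = 3071 − 2653 = 418
b = Sxy/Sxx = 418/84 = 4.976190

4.976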